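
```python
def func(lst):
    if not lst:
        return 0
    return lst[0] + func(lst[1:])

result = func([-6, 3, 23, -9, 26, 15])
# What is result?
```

(-6) + 3 + 23 + (-9) + 26 + 15 + 0 = 52

Answer: 52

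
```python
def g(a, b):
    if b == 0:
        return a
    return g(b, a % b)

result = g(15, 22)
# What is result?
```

g(15, 22) -> g(22, 15) -> g(15, 7) -> g(7, 1) -> g(1, 0) -> 1

Answer: 1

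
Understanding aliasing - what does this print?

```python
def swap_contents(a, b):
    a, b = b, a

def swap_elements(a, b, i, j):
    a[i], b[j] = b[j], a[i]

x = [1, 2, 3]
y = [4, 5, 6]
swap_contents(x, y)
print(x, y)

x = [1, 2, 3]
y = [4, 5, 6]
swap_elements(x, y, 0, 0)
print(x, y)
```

Key concept: parameter rebinding vs mutation.
Step by step:
`x = [1, 2, 3]` → x = [1, 2, 3]
`y = [4, 5, 6]` → y = [4, 5, 6]
`swap_contents(x, y)` → no visible change to tracked variables
`print(x, y)` → prints [1, 2, 3] [4, 5, 6]
`x = [1, 2, 3]` → x = [1, 2, 3]
`y = [4, 5, 6]` → y = [4, 5, 6]
`swap_elements(x, y, 0, 0)` → x = [4, 2, 3]; y = [1, 5, 6]
`print(x, y)` → prints [4, 2, 3] [1, 5, 6]

Answer:
[1, 2, 3] [4, 5, 6]
[4, 2, 3] [1, 5, 6]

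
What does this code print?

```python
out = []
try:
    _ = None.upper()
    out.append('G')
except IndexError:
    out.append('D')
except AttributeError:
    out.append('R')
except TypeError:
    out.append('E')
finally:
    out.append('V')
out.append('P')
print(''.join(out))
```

Execution trace: 'R' (except AttributeError) → 'V' (finally) → 'P' (after the try/except). Output: RVP

Answer: RVP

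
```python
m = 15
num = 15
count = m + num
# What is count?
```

Trace:
`m = 15` → m = 15
`num = 15` → num = 15
`count = m + num` → count = 30
So count = 30

Answer: 30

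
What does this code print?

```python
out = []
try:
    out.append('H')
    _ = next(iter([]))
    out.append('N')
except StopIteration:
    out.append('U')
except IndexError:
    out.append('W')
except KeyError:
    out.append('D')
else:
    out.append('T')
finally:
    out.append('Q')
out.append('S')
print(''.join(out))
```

Execution trace: 'H' (try body) → 'U' (except StopIteration) → 'Q' (finally) → 'S' (after the try/except). Output: HUQS

Answer: HUQS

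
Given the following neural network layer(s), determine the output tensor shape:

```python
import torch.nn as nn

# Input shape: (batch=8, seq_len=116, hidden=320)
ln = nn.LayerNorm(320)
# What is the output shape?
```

Input: (8, 116, 320) -> Output: (8, 116, 320)

Answer: (8, 116, 320)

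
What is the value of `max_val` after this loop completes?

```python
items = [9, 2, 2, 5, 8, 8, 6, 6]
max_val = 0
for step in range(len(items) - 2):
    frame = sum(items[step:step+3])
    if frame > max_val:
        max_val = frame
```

Max sum of 3-element window in [9, 2, 2, 5, 8, 8, 6, 6]
`max_val` takes the values: 0 → 13 → 15 → 21 → 22

Answer: 22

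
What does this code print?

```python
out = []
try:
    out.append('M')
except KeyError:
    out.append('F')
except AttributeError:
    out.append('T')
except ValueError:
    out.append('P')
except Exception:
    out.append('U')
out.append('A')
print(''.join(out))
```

Execution trace: 'M' (try body, no exception) → 'A' (after the try/except). Output: MA

Answer: MA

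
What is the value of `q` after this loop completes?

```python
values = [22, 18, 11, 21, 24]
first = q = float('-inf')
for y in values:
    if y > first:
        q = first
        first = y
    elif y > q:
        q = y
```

Second largest (with repeats) in [22, 18, 11, 21, 24]
`q` takes the values: -inf → 18 → 21 → 22

Answer: 22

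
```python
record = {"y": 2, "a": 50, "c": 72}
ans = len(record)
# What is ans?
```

Trace:
`record = {"y": 2, "a": 50, "c": 72}` → record = {'y': 2, 'a': 50, 'c': 72}
`ans = len(record)` → ans = 3
So ans = 3

Answer: 3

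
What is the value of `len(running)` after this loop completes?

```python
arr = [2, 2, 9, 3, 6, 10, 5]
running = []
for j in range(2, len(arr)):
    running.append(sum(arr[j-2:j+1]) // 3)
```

Number of 3-element averages
`running` takes the values: [] → [4] → [4, 4] → [4, 4, 6] → [4, 4, 6, 6] → [4, 4, 6, 6, 7]
So `len(running)` = 5

Answer: 5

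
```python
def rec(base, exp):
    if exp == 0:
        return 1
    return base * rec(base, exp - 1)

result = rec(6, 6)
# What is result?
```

rec(6, 6) = 6 * 6 * 6 * 6 * 6 * 6 = 46656

Answer: 46656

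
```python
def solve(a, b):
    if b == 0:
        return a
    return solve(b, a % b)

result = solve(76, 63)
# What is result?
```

solve(76, 63) -> solve(63, 13) -> solve(13, 11) -> solve(11, 2) -> solve(2, 1) -> solve(1, 0) -> 1

Answer: 1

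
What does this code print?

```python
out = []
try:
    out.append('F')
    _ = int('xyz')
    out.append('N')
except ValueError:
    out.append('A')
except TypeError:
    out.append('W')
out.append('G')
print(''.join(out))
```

Execution trace: 'F' (try body) → 'A' (except ValueError) → 'G' (after the try/except). Output: FAG

Answer: FAG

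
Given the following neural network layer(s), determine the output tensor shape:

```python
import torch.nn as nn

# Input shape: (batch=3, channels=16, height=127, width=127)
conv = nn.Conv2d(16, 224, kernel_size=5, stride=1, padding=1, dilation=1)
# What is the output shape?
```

Input: (3, 16, 127, 127) -> Output: (3, 224, 125, 125)

Answer: (3, 224, 125, 125)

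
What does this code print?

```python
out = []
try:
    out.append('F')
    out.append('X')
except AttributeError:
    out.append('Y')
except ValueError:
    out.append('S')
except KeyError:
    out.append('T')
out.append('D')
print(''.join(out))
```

Execution trace: 'F' (try body) → 'X' (try body, no exception) → 'D' (after the try/except). Output: FXD

Answer: FXD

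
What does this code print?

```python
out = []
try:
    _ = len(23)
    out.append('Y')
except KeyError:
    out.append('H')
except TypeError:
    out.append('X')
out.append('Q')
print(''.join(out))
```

Execution trace: 'X' (except TypeError) → 'Q' (after the try/except). Output: XQ

Answer: XQ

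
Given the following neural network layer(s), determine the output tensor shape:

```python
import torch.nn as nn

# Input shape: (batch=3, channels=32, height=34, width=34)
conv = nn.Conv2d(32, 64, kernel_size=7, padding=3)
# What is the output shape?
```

Input: (3, 32, 34, 34) -> Output: (3, 64, 34, 34)

Answer: (3, 64, 34, 34)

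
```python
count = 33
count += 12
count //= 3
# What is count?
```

Trace:
`count = 33` → count = 33
`count += 12` → count = 45
`count //= 3` → count = 15
So count = 15

Answer: 15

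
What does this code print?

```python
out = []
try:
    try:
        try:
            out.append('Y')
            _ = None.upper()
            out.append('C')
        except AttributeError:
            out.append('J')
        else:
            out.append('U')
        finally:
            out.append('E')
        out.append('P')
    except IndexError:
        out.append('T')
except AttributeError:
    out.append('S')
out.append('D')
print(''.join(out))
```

Execution trace: 'Y' (inner try body) → 'J' (inner except AttributeError) → 'E' (inner finally) → 'P' (try body, no exception) → 'D' (after the try/except). Output: YJEPD

Answer: YJEPD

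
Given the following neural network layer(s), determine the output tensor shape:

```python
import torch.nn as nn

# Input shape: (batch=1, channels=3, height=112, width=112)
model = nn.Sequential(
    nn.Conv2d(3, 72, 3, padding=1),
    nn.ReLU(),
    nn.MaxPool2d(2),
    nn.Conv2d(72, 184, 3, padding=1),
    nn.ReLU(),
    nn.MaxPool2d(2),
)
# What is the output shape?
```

Input: (1, 3, 112, 112) -> after first Conv2d: (1, 72, 112, 112) -> after first MaxPool2d: (1, 72, 56, 56) -> after second Conv2d: (1, 184, 56, 56) -> Output: (1, 184, 28, 28)

Answer: (1, 184, 28, 28)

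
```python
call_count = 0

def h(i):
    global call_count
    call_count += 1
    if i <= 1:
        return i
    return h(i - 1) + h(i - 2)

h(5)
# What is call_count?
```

Calls(i) = 1 + Calls(i-1) + Calls(i-2); Calls(0)=Calls(1)=1. For i=5 this gives 15.

Answer: 15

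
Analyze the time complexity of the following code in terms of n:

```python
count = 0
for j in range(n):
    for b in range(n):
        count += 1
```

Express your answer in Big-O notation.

Each loop level contributes: n × n. Multiplying the contributions gives O(n^2).

Answer: O(n^2)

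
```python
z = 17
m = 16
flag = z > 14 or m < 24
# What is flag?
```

Trace:
`z = 17` → z = 17
`m = 16` → m = 16
`flag = z > 14 or m < 24` → flag = True
So flag = True

Answer: True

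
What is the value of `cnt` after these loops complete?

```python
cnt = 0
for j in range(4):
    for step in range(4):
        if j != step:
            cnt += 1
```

4² - 4 (exclude diagonal)
`cnt` takes the values: 0 → 1 → 2 → 3 → 4 → 5 → 6 → 7 → 8 → 9 → 10 → 11 → 12

Answer: 12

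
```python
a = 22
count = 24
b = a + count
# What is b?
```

Trace:
`a = 22` → a = 22
`count = 24` → count = 24
`b = a + count` → b = 46
So b = 46

Answer: 46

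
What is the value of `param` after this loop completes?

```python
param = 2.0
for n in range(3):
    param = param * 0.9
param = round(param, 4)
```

Exponential decay: 2.0 * 0.9^3
`param` takes the values: 2.0 → 1.8 → 1.62 → 1.458

Answer: 1.458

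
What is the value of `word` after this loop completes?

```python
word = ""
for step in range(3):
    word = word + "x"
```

Repeat 'x' 3 times
`word` takes the values: "" → "x" → "xx" → "xxx"

Answer: "xxx"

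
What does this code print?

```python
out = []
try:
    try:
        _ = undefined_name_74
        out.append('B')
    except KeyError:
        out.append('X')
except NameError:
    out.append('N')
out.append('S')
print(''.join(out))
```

Execution trace: 'N' (outer except NameError) → 'S' (after the try/except). Output: NS

Answer: NS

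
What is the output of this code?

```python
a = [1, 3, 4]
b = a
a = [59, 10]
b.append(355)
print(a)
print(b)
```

Key concept: rebinding vs mutation: a is rebound to a new list, b still points at the original.
Step by step:
`a = [1, 3, 4]` → a = [1, 3, 4]
`b = a` → b = [1, 3, 4] (same object as a)
`a = [59, 10]` → a = [59, 10]
`b.append(355)` → b = [1, 3, 4, 355]
`print(a)` → prints [59, 10]
`print(b)` → prints [1, 3, 4, 355]

Answer:
[59, 10]
[1, 3, 4, 355]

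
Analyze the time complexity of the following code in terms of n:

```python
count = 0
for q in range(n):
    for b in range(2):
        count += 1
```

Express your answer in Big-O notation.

Each loop level contributes: n × 1. Multiplying the contributions gives O(n).

Answer: O(n)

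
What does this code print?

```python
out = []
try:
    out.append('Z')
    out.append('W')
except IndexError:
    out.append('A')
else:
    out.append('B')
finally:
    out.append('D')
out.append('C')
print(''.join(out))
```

Execution trace: 'Z' (try body) → 'W' (try body, no exception) → 'B' (else) → 'D' (finally) → 'C' (after the try/except). Output: ZWBDC

Answer: ZWBDC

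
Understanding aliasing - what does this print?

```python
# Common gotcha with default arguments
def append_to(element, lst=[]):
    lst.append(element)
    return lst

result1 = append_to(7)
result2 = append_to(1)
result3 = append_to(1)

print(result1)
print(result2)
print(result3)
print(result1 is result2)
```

Key concept: mutable default argument gotcha.
Step by step:
`result1 = append_to(7)` → result1 = [7]
`result2 = append_to(1)` → result1 = [7, 1] (same object as result2); result2 = [7, 1] (same object as result1)
`result3 = append_to(1)` → result1 = [7, 1, 1] (same object as result2, result3); result2 = [7, 1, 1] (same object as result1, result3); result3 = [7, 1, 1] (same object as result1, result2)
`print(result1)` → prints [7, 1, 1]
`print(result2)` → prints [7, 1, 1]
`print(result3)` → prints [7, 1, 1]
`print(result1 is result2)` → prints True

Answer:
[7, 1, 1]
[7, 1, 1]
[7, 1, 1]
True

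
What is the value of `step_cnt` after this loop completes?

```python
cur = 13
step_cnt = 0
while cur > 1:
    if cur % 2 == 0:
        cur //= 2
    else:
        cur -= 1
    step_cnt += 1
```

Steps to reduce 13 to 1
`step_cnt` takes the values: 0 → 1 → 2 → 3 → 4 → 5

Answer: 5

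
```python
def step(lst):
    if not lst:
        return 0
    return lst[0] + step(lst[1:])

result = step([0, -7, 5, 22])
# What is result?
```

0 + (-7) + 5 + 22 + 0 = 20

Answer: 20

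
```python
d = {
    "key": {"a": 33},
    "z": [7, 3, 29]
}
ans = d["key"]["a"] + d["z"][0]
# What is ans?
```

Trace:
`d = { ...` → d = {'key': {'a': 33}, 'z': [7, 3, 29]}
`ans = d["key"]["a"] + d["z"][0]` → ans = 40
So ans = 40

Answer: 40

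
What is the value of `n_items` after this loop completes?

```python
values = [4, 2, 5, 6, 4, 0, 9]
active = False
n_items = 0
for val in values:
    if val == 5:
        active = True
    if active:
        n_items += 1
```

Count elements after first 5 in [4, 2, 5, 6, 4, 0, 9]
`n_items` takes the values: 0 → 1 → 2 → 3 → 4 → 5

Answer: 5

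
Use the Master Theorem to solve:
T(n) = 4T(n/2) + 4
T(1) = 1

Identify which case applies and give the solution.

a=4, b=2, f(n)=4. log_2(4) = 2. Since c=0 < 2, Case 1 applies: T(n) = Θ(n^log_b(a)) = O(n^2).

Answer: O(n^2) - Case 1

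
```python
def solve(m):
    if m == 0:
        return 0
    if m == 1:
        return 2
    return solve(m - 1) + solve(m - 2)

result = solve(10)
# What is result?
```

Build up from base cases: solve(0)=0, solve(1)=2, solve(2)=2, solve(3)=4, solve(4)=6, solve(5)=10, solve(6)=16, ..., solve(10)=110

Answer: 110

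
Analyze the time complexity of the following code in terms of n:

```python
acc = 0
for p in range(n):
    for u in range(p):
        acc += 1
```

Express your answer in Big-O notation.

Each loop level contributes: n × n. Multiplying the contributions gives O(n^2).

Answer: O(n^2)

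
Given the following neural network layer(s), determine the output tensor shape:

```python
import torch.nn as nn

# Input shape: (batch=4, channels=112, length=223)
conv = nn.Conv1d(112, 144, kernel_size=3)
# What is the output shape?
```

Input: (4, 112, 223) -> Output: (4, 144, 221)

Answer: (4, 144, 221)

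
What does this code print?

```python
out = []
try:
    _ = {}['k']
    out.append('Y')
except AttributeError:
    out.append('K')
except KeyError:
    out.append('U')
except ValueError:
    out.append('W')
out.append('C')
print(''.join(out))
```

Execution trace: 'U' (except KeyError) → 'C' (after the try/except). Output: UC

Answer: UC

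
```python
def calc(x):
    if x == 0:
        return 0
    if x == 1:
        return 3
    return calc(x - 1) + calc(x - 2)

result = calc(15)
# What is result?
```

Build up from base cases: calc(0)=0, calc(1)=3, calc(2)=3, calc(3)=6, calc(4)=9, calc(5)=15, calc(6)=24, ..., calc(15)=1830

Answer: 1830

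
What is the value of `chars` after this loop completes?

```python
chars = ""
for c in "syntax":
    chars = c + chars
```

Reverse 'syntax'
`chars` takes the values: "" → "s" → "ys" → "nys" → "tnys" → "atnys" → "xatnys"

Answer: "xatnys"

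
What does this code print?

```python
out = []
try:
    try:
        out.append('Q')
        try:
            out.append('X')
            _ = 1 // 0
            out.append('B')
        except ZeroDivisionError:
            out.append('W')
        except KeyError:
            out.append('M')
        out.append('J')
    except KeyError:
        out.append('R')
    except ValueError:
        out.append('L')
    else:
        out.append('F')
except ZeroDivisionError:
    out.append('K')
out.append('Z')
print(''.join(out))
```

Execution trace: 'Q' (try body) → 'X' (inner try body) → 'W' (inner except ZeroDivisionError) → 'J' (try body, no exception) → 'F' (else) → 'Z' (after the try/except). Output: QXWJFZ

Answer: QXWJFZ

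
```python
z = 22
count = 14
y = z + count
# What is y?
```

Trace:
`z = 22` → z = 22
`count = 14` → count = 14
`y = z + count` → y = 36
So y = 36

Answer: 36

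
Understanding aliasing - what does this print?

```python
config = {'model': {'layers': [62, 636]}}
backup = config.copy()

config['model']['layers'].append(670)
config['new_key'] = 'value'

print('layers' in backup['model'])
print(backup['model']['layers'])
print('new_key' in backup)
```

Key concept: shallow copy gotcha with nested dict.
Step by step:
`config = {'model': {'layers': [62, 636]}}` → config = {'model': {'layers': [62, 636]}}
`backup = config.copy()` → backup = {'model': {'layers': [62, 636]}}
`config['model']['layers'].append(670)` → config = {'model': {'layers': [62, 636, 670]}}; backup = {'model': {'layers': [62, 636, 670]}}
`config['new_key'] = 'value'` → config = {'model': {'layers': [62, 636, 670]}, 'new_key': 'value'}
`print('layers' in backup['model'])` → prints True
`print(backup['model']['layers'])` → prints [62, 636, 670]
`print('new_key' in backup)` → prints False

Answer:
True
[62, 636, 670]
False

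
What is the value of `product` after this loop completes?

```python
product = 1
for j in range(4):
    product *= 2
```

2^4 = 16
`product` takes the values: 1 → 2 → 4 → 8 → 16

Answer: 16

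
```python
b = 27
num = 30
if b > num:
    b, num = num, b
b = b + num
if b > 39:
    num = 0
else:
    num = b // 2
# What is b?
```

Trace:
`b = 27` → b = 27
`num = 30` → num = 30
`if b > num: ...` → b > num is False → no variable changes
`b = b + num` → b = 57
`if b > 39: ...` → b > 39 is True → num = 0
So b = 57

Answer: 57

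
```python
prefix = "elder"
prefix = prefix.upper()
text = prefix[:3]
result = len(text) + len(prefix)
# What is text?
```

Trace:
`prefix = "elder"` → prefix = 'elder'
`prefix = prefix.upper()` → prefix = 'ELDER'
`text = prefix[:3]` → text = 'ELD'
`result = len(text) + len(prefix)` → result = 8
So text = 'ELD'

Answer: 'ELD'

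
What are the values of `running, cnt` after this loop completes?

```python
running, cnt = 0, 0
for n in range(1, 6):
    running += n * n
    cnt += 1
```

Sum of squares and count
`running, cnt` takes the values: (0, 0) → (1, 0) → (1, 1) → (5, 1) → (5, 2) → (14, 2) → (14, 3) → (30, 3) → (30, 4) → (55, 4) → (55, 5)

Answer: 55, 5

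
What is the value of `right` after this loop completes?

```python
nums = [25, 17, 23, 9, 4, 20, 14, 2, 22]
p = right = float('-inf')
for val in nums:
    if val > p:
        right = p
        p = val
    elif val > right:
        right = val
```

Second largest (with repeats) in [25, 17, 23, 9, 4, 20, 14, 2, 22]
`right` takes the values: -inf → 17 → 23

Answer: 23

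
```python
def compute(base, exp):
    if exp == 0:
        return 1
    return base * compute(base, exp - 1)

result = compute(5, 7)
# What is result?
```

compute(5, 7) = 5 * 5 * 5 * 5 * 5 * 5 * 5 = 78125

Answer: 78125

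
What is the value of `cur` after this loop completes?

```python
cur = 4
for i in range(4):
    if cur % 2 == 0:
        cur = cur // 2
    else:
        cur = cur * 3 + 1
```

Collatz-style transformation from 4
`cur` takes the values: 4 → 2 → 1 → 4 → 2

Answer: 2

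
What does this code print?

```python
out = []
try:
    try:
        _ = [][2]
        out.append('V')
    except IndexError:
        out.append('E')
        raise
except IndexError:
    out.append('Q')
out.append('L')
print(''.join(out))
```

Execution trace: 'E' (except IndexError) → 'Q' (outer except IndexError) → 'L' (after the try/except). Output: EQL

Answer: EQL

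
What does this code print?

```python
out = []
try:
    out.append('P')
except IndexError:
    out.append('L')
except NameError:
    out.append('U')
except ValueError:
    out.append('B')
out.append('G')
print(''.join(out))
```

Execution trace: 'P' (try body, no exception) → 'G' (after the try/except). Output: PG

Answer: PG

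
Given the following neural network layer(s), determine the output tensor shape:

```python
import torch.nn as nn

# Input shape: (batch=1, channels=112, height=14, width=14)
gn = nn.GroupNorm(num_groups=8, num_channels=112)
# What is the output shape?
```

Input: (1, 112, 14, 14) -> Output: (1, 112, 14, 14)

Answer: (1, 112, 14, 14)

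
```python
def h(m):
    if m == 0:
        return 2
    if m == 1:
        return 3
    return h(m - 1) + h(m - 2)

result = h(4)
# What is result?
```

Build up from base cases: h(0)=2, h(1)=3, h(2)=5, h(3)=8, h(4)=13

Answer: 13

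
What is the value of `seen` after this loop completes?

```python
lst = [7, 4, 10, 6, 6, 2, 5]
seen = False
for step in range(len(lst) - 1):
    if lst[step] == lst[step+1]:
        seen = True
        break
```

Check consecutive duplicates in [7, 4, 10, 6, 6, 2, 5]
`seen` takes the values: False → True

Answer: True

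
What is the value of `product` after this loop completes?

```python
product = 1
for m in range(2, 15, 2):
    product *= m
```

Product of even numbers 2 to 14
`product` takes the values: 1 → 2 → 8 → 48 → 384 → 3840 → 46080 → 645120

Answer: 645120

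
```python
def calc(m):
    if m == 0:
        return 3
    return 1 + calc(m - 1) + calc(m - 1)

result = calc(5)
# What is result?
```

calc(m) = 1 + 2·calc(m-1), calc(0)=3. Closed form: (3+1)·2^5 - 1 = 127.

Answer: 127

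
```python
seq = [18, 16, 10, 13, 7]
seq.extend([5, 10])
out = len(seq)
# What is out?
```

Trace:
`seq = [18, 16, 10, 13, 7]` → seq = [18, 16, 10, 13, 7]
`seq.extend([5, 10])` → seq = [18, 16, 10, 13, 7, 5, 10]
`out = len(seq)` → out = 7
So out = 7

Answer: 7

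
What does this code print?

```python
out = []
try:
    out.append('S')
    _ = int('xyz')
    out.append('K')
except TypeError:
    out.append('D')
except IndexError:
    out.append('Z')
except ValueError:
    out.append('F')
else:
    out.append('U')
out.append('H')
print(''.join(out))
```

Execution trace: 'S' (try body) → 'F' (except ValueError) → 'H' (after the try/except). Output: SFH

Answer: SFH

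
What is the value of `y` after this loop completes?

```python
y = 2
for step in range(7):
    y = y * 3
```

Multiply by 3, 7 times: 2 * 3^7 = 4374
`y` takes the values: 2 → 6 → 18 → 54 → 162 → 486 → 1458 → 4374

Answer: 4374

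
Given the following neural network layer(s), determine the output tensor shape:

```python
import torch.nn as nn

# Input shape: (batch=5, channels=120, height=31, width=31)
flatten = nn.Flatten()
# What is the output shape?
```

Input: (5, 120, 31, 31) -> Output: (5, 115320)

Answer: (5, 115320)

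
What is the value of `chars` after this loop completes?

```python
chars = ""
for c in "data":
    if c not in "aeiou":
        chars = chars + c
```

Remove vowels from 'data'
`chars` takes the values: "" → "d" → "dt"

Answer: "dt"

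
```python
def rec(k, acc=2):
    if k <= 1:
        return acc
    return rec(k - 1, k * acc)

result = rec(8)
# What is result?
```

Accumulator trace (n, acc): (8, 2) -> (7, 16) -> (6, 112) -> (5, 672) -> (4, 3360) -> (3, 13440) -> (2, 40320) -> (1, 80640) -> return 80640

Answer: 80640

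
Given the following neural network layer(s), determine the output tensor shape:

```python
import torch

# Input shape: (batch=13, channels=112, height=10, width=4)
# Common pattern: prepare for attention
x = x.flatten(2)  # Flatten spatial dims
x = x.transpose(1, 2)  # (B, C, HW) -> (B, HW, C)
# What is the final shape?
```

Input: (13, 112, 10, 4) -> after flatten(2): (13, 112, 40) -> Output: (13, 40, 112)

Answer: (13, 40, 112)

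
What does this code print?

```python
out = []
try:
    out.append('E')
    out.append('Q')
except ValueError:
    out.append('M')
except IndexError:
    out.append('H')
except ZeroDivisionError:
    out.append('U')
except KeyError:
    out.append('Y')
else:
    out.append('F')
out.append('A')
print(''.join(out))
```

Execution trace: 'E' (try body) → 'Q' (try body, no exception) → 'F' (else) → 'A' (after the try/except). Output: EQFA

Answer: EQFA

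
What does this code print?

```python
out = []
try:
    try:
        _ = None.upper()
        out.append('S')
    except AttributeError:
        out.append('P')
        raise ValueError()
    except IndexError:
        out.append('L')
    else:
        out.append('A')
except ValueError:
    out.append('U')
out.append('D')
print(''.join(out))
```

Execution trace: 'P' (inner except AttributeError) → 'U' (outer except ValueError) → 'D' (after the try/except). Output: PUD

Answer: PUD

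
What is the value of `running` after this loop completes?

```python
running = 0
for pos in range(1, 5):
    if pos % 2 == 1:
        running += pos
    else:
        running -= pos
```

Add odd, subtract even
`running` takes the values: 0 → 1 → -1 → 2 → -2

Answer: -2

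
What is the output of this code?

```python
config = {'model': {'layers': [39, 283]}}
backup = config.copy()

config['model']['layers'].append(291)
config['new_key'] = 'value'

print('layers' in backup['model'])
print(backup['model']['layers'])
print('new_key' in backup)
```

Key concept: shallow copy gotcha with nested dict.
Step by step:
`config = {'model': {'layers': [39, 283]}}` → config = {'model': {'layers': [39, 283]}}
`backup = config.copy()` → backup = {'model': {'layers': [39, 283]}}
`config['model']['layers'].append(291)` → config = {'model': {'layers': [39, 283, 291]}}; backup = {'model': {'layers': [39, 283, 291]}}
`config['new_key'] = 'value'` → config = {'model': {'layers': [39, 283, 291]}, 'new_key': 'value'}
`print('layers' in backup['model'])` → prints True
`print(backup['model']['layers'])` → prints [39, 283, 291]
`print('new_key' in backup)` → prints False

Answer:
True
[39, 283, 291]
False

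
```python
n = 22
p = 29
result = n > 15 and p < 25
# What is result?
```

Trace:
`n = 22` → n = 22
`p = 29` → p = 29
`result = n > 15 and p < 25` → result = False
So result = False

Answer: False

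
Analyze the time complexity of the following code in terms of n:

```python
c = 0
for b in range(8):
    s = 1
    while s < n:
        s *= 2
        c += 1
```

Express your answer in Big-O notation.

Each loop level contributes: 1 × log n. Multiplying the contributions gives O(log n).

Answer: O(log n)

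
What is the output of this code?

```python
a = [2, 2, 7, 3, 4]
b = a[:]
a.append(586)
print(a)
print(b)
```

Key concept: slice [:] creates copy.
Step by step:
`a = [2, 2, 7, 3, 4]` → a = [2, 2, 7, 3, 4]
`b = a[:]` → b = [2, 2, 7, 3, 4]
`a.append(586)` → a = [2, 2, 7, 3, 4, 586]
`print(a)` → prints [2, 2, 7, 3, 4, 586]
`print(b)` → prints [2, 2, 7, 3, 4]

Answer:
[2, 2, 7, 3, 4, 586]
[2, 2, 7, 3, 4]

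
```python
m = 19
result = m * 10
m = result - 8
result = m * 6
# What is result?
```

Trace:
`m = 19` → m = 19
`result = m * 10` → result = 190
`m = result - 8` → m = 182
`result = m * 6` → result = 1092
So result = 1092

Answer: 1092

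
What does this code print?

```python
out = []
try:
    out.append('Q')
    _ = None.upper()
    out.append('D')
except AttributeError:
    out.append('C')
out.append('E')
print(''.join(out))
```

Execution trace: 'Q' (try body) → 'C' (except AttributeError) → 'E' (after the try/except). Output: QCE

Answer: QCE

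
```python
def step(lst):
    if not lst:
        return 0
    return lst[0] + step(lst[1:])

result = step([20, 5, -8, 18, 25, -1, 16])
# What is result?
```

20 + 5 + (-8) + 18 + 25 + (-1) + 16 + 0 = 75

Answer: 75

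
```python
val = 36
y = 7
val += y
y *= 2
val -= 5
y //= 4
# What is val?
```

Trace:
`val = 36` → val = 36
`y = 7` → y = 7
`val += y` → val = 43
`y *= 2` → y = 14
`val -= 5` → val = 38
`y //= 4` → y = 3
So val = 38

Answer: 38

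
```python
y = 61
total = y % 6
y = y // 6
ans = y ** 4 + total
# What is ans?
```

Trace:
`y = 61` → y = 61
`total = y % 6` → total = 1
`y = y // 6` → y = 10
`ans = y ** 4 + total` → ans = 10001
So ans = 10001

Answer: 10001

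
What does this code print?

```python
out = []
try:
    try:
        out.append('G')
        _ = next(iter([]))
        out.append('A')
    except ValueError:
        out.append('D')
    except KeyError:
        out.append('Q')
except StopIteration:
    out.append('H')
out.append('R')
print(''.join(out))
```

Execution trace: 'G' (try body) → 'H' (outer except StopIteration) → 'R' (after the try/except). Output: GHR

Answer: GHR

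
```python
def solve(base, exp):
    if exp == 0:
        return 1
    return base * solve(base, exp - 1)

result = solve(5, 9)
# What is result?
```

solve(5, 9) = 5 * 5 * 5 * 5 * 5 * 5 * 5 * 5 * 5 = 1953125

Answer: 1953125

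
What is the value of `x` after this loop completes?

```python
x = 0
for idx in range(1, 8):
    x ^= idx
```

XOR of 1 to 7
`x` takes the values: 0 → 1 → 3 → 0 → 4 → 1 → 7 → 0

Answer: 0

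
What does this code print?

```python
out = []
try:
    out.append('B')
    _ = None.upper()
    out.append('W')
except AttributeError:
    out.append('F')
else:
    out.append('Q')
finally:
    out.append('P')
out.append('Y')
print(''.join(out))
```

Execution trace: 'B' (try body) → 'F' (except AttributeError) → 'P' (finally) → 'Y' (after the try/except). Output: BFPY

Answer: BFPY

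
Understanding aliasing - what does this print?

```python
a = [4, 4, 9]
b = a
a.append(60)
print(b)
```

Key concept: basic list aliasing.
Step by step:
`a = [4, 4, 9]` → a = [4, 4, 9]
`b = a` → b = [4, 4, 9] (same object as a)
`a.append(60)` → a = [4, 4, 9, 60] (same object as b); b = [4, 4, 9, 60] (same object as a)
`print(b)` → prints [4, 4, 9, 60]

Answer: [4, 4, 9, 60]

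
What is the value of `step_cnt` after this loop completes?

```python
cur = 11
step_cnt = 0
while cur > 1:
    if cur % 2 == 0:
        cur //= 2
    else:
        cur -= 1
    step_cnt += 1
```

Steps to reduce 11 to 1
`step_cnt` takes the values: 0 → 1 → 2 → 3 → 4 → 5

Answer: 5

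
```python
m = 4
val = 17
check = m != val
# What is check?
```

Trace:
`m = 4` → m = 4
`val = 17` → val = 17
`check = m != val` → check = True
So check = True

Answer: True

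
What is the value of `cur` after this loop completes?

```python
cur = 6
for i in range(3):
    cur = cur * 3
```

Multiply by 3, 3 times: 6 * 3^3 = 162
`cur` takes the values: 6 → 18 → 54 → 162

Answer: 162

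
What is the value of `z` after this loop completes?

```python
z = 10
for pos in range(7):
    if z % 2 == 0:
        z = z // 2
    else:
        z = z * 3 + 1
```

Collatz-style transformation from 10
`z` takes the values: 10 → 5 → 16 → 8 → 4 → 2 → 1 → 4

Answer: 4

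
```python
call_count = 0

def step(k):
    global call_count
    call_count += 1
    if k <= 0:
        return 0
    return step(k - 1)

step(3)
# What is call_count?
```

Linear recursion stepping by 1: 4 calls from k=3 down to ≤0.

Answer: 4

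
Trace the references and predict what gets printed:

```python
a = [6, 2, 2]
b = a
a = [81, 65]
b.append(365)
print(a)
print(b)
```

Key concept: rebinding vs mutation: a is rebound to a new list, b still points at the original.
Step by step:
`a = [6, 2, 2]` → a = [6, 2, 2]
`b = a` → b = [6, 2, 2] (same object as a)
`a = [81, 65]` → a = [81, 65]
`b.append(365)` → b = [6, 2, 2, 365]
`print(a)` → prints [81, 65]
`print(b)` → prints [6, 2, 2, 365]

Answer:
[81, 65]
[6, 2, 2, 365]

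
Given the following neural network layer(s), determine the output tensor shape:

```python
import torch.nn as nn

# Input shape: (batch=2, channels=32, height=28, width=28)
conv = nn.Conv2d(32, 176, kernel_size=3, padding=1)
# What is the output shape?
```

Input: (2, 32, 28, 28) -> Output: (2, 176, 28, 28)

Answer: (2, 176, 28, 28)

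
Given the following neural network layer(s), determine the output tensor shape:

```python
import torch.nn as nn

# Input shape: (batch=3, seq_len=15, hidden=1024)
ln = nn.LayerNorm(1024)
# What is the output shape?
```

Input: (3, 15, 1024) -> Output: (3, 15, 1024)

Answer: (3, 15, 1024)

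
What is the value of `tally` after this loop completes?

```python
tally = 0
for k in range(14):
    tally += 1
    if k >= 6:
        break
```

Loop breaks when k reaches 6, tally is 7
`tally` takes the values: 0 → 1 → 2 → 3 → 4 → 5 → 6 → 7

Answer: 7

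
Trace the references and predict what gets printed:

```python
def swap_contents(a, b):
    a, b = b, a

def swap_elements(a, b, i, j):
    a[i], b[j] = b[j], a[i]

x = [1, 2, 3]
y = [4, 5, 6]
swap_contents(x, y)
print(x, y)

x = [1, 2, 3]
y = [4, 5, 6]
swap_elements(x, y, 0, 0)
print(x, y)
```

Key concept: parameter rebinding vs mutation.
Step by step:
`x = [1, 2, 3]` → x = [1, 2, 3]
`y = [4, 5, 6]` → y = [4, 5, 6]
`swap_contents(x, y)` → no visible change to tracked variables
`print(x, y)` → prints [1, 2, 3] [4, 5, 6]
`x = [1, 2, 3]` → x = [1, 2, 3]
`y = [4, 5, 6]` → y = [4, 5, 6]
`swap_elements(x, y, 0, 0)` → x = [4, 2, 3]; y = [1, 5, 6]
`print(x, y)` → prints [4, 2, 3] [1, 5, 6]

Answer:
[1, 2, 3] [4, 5, 6]
[4, 2, 3] [1, 5, 6]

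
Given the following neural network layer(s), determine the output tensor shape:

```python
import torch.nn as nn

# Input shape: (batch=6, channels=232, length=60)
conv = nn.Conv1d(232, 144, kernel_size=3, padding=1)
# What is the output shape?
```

Input: (6, 232, 60) -> Output: (6, 144, 60)

Answer: (6, 144, 60)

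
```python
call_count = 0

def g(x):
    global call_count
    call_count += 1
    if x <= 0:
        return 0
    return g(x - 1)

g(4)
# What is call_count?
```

Linear recursion stepping by 1: 5 calls from x=4 down to ≤0.

Answer: 5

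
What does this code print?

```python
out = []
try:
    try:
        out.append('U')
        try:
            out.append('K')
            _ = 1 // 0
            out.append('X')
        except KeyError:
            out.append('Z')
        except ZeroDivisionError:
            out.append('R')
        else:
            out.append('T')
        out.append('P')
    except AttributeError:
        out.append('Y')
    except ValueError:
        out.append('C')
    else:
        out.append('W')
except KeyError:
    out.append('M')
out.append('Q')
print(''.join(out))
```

Execution trace: 'U' (try body) → 'K' (inner try body) → 'R' (inner except ZeroDivisionError) → 'P' (try body, no exception) → 'W' (else) → 'Q' (after the try/except). Output: UKRPWQ

Answer: UKRPWQ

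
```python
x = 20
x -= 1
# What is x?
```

Trace:
`x = 20` → x = 20
`x -= 1` → x = 19
So x = 19

Answer: 19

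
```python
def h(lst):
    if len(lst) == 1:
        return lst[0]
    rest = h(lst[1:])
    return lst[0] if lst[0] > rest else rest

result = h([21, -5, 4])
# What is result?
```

Recursive max over [21, -5, 4] = 21

Answer: 21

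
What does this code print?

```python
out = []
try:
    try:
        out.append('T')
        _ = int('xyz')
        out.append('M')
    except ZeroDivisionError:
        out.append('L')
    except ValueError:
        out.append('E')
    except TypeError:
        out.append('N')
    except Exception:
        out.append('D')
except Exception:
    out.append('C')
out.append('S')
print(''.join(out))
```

Execution trace: 'T' (inner try body) → 'E' (inner except ValueError) → 'S' (after the try/except). Output: TES

Answer: TES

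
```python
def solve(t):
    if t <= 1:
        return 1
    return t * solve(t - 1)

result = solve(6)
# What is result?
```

solve(6) = 6 * 5 * 4 * 3 * 2 * 1 = 720

Answer: 720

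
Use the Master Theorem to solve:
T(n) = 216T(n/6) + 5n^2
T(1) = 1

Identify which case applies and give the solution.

a=216, b=6, f(n)=5n^2. log_6(216) = 3. Since c=2 < 3, Case 1 applies: T(n) = Θ(n^log_b(a)) = O(n^3).

Answer: O(n^3) - Case 1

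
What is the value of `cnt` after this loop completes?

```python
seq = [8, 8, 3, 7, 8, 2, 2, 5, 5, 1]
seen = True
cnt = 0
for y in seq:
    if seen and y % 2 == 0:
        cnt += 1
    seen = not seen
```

Count even values at even positions
`cnt` takes the values: 0 → 1 → 2 → 3

Answer: 3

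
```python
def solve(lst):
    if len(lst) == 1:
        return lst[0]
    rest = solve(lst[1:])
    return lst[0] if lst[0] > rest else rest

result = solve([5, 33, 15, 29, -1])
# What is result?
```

Recursive max over [5, 33, 15, 29, -1] = 33

Answer: 33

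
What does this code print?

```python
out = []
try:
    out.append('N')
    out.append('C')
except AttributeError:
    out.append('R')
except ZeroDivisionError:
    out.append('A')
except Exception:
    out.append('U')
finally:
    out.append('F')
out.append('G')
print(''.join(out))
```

Execution trace: 'N' (try body) → 'C' (try body, no exception) → 'F' (finally) → 'G' (after the try/except). Output: NCFG

Answer: NCFG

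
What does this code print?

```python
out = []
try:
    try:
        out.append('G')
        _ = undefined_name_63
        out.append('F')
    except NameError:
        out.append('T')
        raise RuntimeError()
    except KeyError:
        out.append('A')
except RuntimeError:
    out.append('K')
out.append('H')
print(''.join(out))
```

Execution trace: 'G' (inner try body) → 'T' (inner except NameError) → 'K' (outer except RuntimeError) → 'H' (after the try/except). Output: GTKH

Answer: GTKH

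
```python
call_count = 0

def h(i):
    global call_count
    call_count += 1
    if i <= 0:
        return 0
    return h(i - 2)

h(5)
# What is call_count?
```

Linear recursion stepping by 2: 4 calls from i=5 down to ≤0.

Answer: 4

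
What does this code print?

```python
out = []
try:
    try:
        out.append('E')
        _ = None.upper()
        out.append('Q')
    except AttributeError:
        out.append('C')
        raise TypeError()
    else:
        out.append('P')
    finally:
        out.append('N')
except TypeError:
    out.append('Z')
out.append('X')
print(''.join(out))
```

Execution trace: 'E' (inner try body) → 'C' (inner except AttributeError) → 'N' (inner finally) → 'Z' (outer except TypeError) → 'X' (after the try/except). Output: ECNZX

Answer: ECNZX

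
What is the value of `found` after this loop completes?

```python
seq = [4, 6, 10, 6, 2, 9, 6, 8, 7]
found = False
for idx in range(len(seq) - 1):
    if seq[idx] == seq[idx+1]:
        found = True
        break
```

Check consecutive duplicates in [4, 6, 10, 6, 2, 9, 6, 8, 7]
`found` takes the values: False

Answer: False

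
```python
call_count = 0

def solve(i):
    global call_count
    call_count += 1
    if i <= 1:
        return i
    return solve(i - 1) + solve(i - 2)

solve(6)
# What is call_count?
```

Calls(i) = 1 + Calls(i-1) + Calls(i-2); Calls(0)=Calls(1)=1. For i=6 this gives 25.

Answer: 25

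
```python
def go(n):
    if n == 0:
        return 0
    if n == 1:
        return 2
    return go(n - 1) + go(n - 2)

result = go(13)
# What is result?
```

Build up from base cases: go(0)=0, go(1)=2, go(2)=2, go(3)=4, go(4)=6, go(5)=10, go(6)=16, ..., go(13)=466

Answer: 466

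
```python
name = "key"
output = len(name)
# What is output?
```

Trace:
`name = "key"` → name = 'key'
`output = len(name)` → output = 3
So output = 3

Answer: 3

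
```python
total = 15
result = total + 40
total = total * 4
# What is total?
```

Trace:
`total = 15` → total = 15
`result = total + 40` → result = 55
`total = total * 4` → total = 60
So total = 60

Answer: 60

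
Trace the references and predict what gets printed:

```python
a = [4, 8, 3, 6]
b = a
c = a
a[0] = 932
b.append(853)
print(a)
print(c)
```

Key concept: multiple aliases.
Step by step:
`a = [4, 8, 3, 6]` → a = [4, 8, 3, 6]
`b = a` → b = [4, 8, 3, 6] (same object as a)
`c = a` → c = [4, 8, 3, 6] (same object as a, b)
`a[0] = 932` → a = [932, 8, 3, 6] (same object as b, c); b = [932, 8, 3, 6] (same object as a, c); c = [932, 8, 3, 6] (same object as a, b)
`b.append(853)` → a = [932, 8, 3, 6, 853] (same object as b, c); b = [932, 8, 3, 6, 853] (same object as a, c); c = [932, 8, 3, 6, 853] (same object as a, b)
`print(a)` → prints [932, 8, 3, 6, 853]
`print(c)` → prints [932, 8, 3, 6, 853]

Answer:
[932, 8, 3, 6, 853]
[932, 8, 3, 6, 853]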